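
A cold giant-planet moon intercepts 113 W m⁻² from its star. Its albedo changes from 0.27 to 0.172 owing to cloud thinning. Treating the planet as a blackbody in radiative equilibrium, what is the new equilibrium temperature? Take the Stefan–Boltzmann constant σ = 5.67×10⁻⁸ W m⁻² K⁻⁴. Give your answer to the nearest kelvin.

143 kelvin

With the new albedo, S(1−α₂)/4 = 23.39 W m⁻², so T₂ = 142.5 K.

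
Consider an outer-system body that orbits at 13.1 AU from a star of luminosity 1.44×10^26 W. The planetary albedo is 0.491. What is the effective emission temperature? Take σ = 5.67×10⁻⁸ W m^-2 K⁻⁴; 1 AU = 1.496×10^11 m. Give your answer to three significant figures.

Orbital distance: d = 13.1 AU = 1.960×10^12 m.
Spreading L over a sphere of radius d: S = 1.44×10^26/(4π·1.96×10^12²) = 2.984 W m^-2.
The planet absorbs (1−α)S over its disc πR² and re-emits over 4πR², so the mean absorbed flux is (1−0.491)·2.984/4 = 0.3797 W m^-2.
In equilibrium σT⁴ equals this, so T = 50.87 K.

50.9 kelvin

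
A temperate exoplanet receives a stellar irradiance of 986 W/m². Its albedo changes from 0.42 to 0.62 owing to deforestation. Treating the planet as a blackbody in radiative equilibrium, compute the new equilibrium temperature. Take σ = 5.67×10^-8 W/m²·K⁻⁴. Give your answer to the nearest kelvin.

New equilibrium: T₂ = [(1−0.62)·986.0/(4σ)]^(1/4) = 201.6 K.

202 K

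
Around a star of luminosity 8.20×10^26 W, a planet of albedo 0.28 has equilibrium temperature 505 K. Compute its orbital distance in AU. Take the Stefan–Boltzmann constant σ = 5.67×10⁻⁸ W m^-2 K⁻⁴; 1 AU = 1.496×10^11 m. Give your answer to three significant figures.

Energy balance gives S = 4σT⁴/(1−α) = 20490 W m^-2.
S = L/(4πd²) → d = √(L/4πS) = √(8.20×10^26/(4π·20490)) = 5.644×10^10 m = 0.3773 AU.

0.377 AU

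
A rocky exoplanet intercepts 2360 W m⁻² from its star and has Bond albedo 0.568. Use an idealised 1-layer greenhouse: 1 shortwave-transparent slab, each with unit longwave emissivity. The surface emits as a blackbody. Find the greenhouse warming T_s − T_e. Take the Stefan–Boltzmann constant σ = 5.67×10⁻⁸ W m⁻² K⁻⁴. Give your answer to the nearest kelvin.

Top-of-atmosphere balance: σT_e⁴ = S(1−α)/4 = 254.9 W m⁻² → T_e = 258.9 K.
T_s = (N+1)^(1/4)·T_e = 307.9 K.
So the greenhouse effect raises the surface by 307.9 − 258.9 = 48.99 K.

49 K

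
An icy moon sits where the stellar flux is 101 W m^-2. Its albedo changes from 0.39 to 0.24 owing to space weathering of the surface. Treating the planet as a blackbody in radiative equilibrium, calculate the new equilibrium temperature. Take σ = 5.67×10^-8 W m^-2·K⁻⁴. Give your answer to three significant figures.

136 K

New equilibrium: T₂ = [(1−0.24)·101.0/(4σ)]^(1/4) = 135.6 K.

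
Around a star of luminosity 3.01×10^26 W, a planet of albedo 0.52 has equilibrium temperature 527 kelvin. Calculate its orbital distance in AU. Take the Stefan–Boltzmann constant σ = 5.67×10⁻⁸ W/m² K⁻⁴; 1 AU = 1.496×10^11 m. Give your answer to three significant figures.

0.171 AU

Required flux: S = 4σT⁴/(1−α) = 36450 W/m².
Then d = [L/(4πS)]^(1/2) = 2.564×10^10 m, i.e. 0.1714 AU.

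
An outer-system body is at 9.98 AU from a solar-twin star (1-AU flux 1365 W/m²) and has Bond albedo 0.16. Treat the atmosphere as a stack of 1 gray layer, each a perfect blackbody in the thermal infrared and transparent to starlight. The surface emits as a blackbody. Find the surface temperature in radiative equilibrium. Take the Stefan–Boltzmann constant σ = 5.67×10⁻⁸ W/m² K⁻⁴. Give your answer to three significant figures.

Flux at the orbit: S = 1365/(9.98)² = 13.70 W/m².
The effective emission temperature is T_e = [S(1−α)/(4σ)]^¼ = 84.41 K.
Layer-by-layer balance gives σT_s⁴ = (N+1)σT_e⁴, so T_s = 2^¼·84.41 = 100.4 K.

100 K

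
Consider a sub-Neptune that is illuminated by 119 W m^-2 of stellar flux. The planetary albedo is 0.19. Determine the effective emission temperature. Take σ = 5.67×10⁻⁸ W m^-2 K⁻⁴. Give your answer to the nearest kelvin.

Absorbed flux (global mean): S(1−α)/4 = 119.0·0.81/4 = 24.10 W m^-2.
Balancing against σT⁴: T = (24.10/5.67×10⁻⁸)^(1/4) = 143.6 K.

144 K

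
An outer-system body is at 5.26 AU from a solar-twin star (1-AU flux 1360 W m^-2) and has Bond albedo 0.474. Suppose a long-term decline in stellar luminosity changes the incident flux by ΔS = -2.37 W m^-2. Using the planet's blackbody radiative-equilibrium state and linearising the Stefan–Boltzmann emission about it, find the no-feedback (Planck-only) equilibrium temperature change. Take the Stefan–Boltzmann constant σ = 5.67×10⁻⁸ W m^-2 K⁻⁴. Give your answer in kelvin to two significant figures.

-1.2 K

Irradiance scales as 1/d², so S = 1360 W m^-2 × (1/5.26)² = 49.15 W m^-2.
Unperturbed T_e = [49.15·(1−0.474)/(4σ)]^¼ = 103.3 K.
TOA radiative forcing: ΔF = (1−α)ΔS/4 = 0.526·(-2.37)/4 = -0.3117 W m^-2.
Planck response: λ_P = 4σT_e³ = 4·5.67×10⁻⁸·(103.3)³ = 0.2502 W m^-2/K.
Hence the no-feedback warming is ΔF/(4σT_e³) = -1.25 K.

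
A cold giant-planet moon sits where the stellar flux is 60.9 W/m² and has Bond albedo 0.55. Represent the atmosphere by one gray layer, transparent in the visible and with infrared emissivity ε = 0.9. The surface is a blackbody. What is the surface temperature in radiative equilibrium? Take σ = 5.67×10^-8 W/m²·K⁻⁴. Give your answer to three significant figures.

122 kelvin

The planet radiates to space at T_e = [S(1−α)/(4σ)]^(1/4) = 104.8 K.
Surface balance with a leaky layer gives σT_s⁴ = σT_e⁴·2/(2−ε), so T_s = T_e·[2/(2−0.9)]^(1/4) = 121.7 K.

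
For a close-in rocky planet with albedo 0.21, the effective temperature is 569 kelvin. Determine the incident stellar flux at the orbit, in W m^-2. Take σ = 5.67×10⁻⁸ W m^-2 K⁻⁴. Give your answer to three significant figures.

30100 W m^-2

Invert the energy balance for S: S = 4σT⁴/(1−α).
The emitted flux is σT⁴ = 5943 W m^-2.
So S = 4×5943/(1−0.21) = 30090 W m^-2.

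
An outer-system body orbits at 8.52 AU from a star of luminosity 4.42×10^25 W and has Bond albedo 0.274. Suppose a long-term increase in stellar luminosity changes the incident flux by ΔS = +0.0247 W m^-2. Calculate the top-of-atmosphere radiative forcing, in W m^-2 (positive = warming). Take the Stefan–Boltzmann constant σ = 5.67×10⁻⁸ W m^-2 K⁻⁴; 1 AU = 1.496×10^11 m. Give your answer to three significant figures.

0.00448 W m^-2

d = 8.52 × 1.496×10^11 m = 1.275×10^12 m.
S = L/(4πd²) = 2.165 W m^-2.
TOA radiative forcing: ΔF = (1−α)ΔS/4 = 0.726·(+0.0247)/4 = 0.004483 W m^-2.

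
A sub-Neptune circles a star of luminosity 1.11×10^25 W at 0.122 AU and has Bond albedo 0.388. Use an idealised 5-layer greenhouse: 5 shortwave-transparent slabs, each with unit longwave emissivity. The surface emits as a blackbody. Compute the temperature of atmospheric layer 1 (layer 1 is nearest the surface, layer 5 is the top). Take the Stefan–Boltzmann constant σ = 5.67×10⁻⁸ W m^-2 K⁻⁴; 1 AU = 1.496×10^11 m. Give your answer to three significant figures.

Orbital distance: d = 0.122 AU = 1.825×10^10 m.
Spreading L over a sphere of radius d: S = 1.11×10^25/(4π·1.83×10^10²) = 2652 W m^-2.
OLR = S(1−α)/4 = 405.7 W m^-2; the top layer radiates at T_e = 290.8 K.
In the N-layer model, layer k (counted from the surface) has T_k = (N+1−k)^(1/4)·T_e.
T_1 = (5)^(1/4)·290.8 = 434.9 K.

435 kelvin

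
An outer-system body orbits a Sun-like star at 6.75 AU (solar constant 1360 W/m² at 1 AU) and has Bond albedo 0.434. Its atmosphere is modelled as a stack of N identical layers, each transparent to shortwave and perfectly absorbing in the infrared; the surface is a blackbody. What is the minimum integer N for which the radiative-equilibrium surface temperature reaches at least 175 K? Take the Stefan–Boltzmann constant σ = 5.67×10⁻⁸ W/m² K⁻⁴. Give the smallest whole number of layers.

By the inverse-square law, S = 1360/6.75² = 29.85 W/m².
The effective emission temperature is T_e = [S(1−α)/(4σ)]^¼ = 92.90 K.
Need (N+1)T_e⁴ ≥ T_s⁴, i.e. N+1 ≥ (175/92.90)⁴ = 12.591.
The minimum whole number is N = 12.

12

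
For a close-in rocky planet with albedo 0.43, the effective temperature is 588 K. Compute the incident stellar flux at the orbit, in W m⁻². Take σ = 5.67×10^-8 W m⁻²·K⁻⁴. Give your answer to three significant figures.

47600 W m⁻²

From S(1−α)/4 = σT⁴: S = 4σT⁴/(1−α).
The emitted flux is σT⁴ = 6778 W m⁻².
S = 4·6778/0.57 = 47560 W m⁻².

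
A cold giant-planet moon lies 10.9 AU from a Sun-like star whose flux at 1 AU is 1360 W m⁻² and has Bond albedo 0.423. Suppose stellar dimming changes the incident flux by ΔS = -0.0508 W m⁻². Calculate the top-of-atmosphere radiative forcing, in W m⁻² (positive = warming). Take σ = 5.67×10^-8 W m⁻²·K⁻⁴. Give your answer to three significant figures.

-0.00733 W m⁻²

By the inverse-square law, S = 1360/10.9² = 11.45 W m⁻².
ΔF = Δ[S(1−α)]/4 = (1−0.423)·-0.0508/4 = -0.007328 W m⁻².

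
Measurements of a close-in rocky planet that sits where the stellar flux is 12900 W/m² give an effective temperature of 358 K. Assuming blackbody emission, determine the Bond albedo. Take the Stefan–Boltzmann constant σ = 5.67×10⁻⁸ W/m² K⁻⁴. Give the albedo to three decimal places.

0.711

From σT⁴ = S(1−α)/4 we invert for α: 1−α = 4σT⁴/S.
σT⁴ = 931.4 W/m², so 4σT⁴ = 3725 W/m².
Hence α = 1 − 3725/12900 = 0.7112.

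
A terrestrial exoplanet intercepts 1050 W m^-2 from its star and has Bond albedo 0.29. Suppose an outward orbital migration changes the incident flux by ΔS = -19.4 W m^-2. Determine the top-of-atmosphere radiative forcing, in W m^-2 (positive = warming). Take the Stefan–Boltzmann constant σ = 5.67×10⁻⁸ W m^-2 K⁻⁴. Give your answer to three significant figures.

TOA radiative forcing: ΔF = (1−α)ΔS/4 = 0.71·(-19.4)/4 = -3.443 W m^-2.

-3.44 W m^-2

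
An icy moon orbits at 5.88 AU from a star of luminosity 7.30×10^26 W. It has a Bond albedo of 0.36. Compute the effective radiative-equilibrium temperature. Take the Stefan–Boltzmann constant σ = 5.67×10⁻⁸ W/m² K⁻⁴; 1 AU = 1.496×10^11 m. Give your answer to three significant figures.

121 kelvin

Orbital distance: d = 5.88 AU = 8.796×10^11 m.
Flux at the orbit: S = L/(4πd²) = 7.30×10^26/(4π·(8.80×10^11)²) = 75.07 W/m².
Averaging over the sphere, the absorbed flux is S(1−α)/4 = 12.01 W/m².
Balancing against σT⁴: T = (12.01/5.67×10⁻⁸)^(1/4) = 120.6 K.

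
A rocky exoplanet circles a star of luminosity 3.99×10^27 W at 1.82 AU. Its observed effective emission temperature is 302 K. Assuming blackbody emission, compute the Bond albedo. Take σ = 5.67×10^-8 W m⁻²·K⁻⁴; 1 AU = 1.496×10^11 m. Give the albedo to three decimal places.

0.560

d = 1.82 × 1.496×10^11 m = 2.723×10^11 m.
Flux at the orbit: S = L/(4πd²) = 3.99×10^27/(4π·(2.72×10^11)²) = 4283 W m⁻².
From σT⁴ = S(1−α)/4 we invert for α: 1−α = 4σT⁴/S.
4σT⁴ = 4·5.67×10⁻⁸·(302)⁴ = 1887 W m⁻².
Hence α = 1 − 1887/4283 = 0.5595.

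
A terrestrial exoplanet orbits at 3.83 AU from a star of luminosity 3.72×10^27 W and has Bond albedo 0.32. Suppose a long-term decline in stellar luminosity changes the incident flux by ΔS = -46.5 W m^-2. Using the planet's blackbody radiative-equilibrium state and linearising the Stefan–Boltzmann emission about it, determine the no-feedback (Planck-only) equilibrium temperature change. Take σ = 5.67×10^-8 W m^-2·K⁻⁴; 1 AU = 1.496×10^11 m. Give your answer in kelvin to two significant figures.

-2.9 K

Orbital distance: d = 3.83 AU = 5.730×10^11 m.
Flux at the orbit: S = L/(4πd²) = 3.72×10^27/(4π·(5.73×10^11)²) = 901.7 W m^-2.
The baseline emission temperature is T_e = 228.0 K.
Only a fraction (1−α) is absorbed and it's spread over 4πR², so ΔF = (1−α)ΔS/4 = -7.905 W m^-2.
The Planck feedback parameter is 4σT_e³ = 2.689 W m^-2/K.
So ΔT₀ = -7.905/2.689 = -2.94 K.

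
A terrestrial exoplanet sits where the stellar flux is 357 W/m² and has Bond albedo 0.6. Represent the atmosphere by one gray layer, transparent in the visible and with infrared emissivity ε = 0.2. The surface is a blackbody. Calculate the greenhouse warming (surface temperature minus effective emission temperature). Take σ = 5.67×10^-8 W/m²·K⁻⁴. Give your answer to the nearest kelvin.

At the top of the atmosphere, σT_e⁴ = S(1−α)/4 = 35.70 W/m², giving T_e = 158.4 K.
For a single slab of emissivity ε, T_s⁴ = 2T_e⁴/(2−ε); thus T_s = 158.4·(1.111)^(1/4) = 162.6 K.
T_s − T_e = 162.6 − 158.4 = 4.228 K.

4 K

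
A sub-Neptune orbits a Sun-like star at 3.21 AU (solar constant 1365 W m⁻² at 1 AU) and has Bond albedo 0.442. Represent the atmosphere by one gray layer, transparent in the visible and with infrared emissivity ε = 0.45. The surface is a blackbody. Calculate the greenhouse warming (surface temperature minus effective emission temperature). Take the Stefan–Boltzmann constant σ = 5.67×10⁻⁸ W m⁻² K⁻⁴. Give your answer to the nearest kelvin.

Flux at the orbit: S = 1365/(3.21)² = 132.5 W m⁻².
The planet radiates to space at T_e = [S(1−α)/(4σ)]^(1/4) = 134.4 K.
The surface balance (absorbed SW + ε·downward IR = σT_s⁴) with T_a⁴ = T_s⁴/2 reduces to T_s = T_e·[2/(2−ε)]^¼ = 143.2 K.
T_s − T_e = 143.2 − 134.4 = 8.841 K.

9 kelvin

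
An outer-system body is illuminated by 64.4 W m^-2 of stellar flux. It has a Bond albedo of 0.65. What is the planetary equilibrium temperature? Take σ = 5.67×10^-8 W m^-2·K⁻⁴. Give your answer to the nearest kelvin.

100 K

Averaging over the sphere, the absorbed flux is S(1−α)/4 = 5.635 W m^-2.
Set σT⁴ = 5.635 → T = (5.635/σ)^(1/4) = 99.85 K.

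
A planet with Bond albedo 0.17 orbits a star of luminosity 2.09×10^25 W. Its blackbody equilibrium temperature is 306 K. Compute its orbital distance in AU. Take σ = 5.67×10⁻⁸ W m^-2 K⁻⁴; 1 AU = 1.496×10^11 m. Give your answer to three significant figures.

Required flux: S = 4σT⁴/(1−α) = 2396 W m^-2.
Then d = [L/(4πS)]^(1/2) = 2.635×10^10 m, i.e. 0.1761 AU.

0.176 AU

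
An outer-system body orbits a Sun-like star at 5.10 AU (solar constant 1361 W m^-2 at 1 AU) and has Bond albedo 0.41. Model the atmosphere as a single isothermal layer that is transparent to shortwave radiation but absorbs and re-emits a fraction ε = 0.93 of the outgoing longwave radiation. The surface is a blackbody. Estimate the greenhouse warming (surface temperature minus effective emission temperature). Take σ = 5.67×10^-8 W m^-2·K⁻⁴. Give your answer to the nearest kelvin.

18 K

Flux at the orbit: S = 1361/(5.10)² = 52.33 W m^-2.
At the top of the atmosphere, σT_e⁴ = S(1−α)/4 = 7.718 W m^-2, giving T_e = 108.0 K.
Surface balance with a leaky layer gives σT_s⁴ = σT_e⁴·2/(2−ε), so T_s = T_e·[2/(2−0.93)]^(1/4) = 126.3 K.
Greenhouse warming: T_s − T_e = 18.28 K.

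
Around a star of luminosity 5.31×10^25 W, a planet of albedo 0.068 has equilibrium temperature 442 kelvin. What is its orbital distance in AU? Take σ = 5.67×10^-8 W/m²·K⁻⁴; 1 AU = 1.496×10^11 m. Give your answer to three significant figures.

0.143 AU

Required flux: S = 4σT⁴/(1−α) = 9288 W/m².
Then d = [L/(4πS)]^(1/2) = 2.133×10^10 m, i.e. 0.1426 AU.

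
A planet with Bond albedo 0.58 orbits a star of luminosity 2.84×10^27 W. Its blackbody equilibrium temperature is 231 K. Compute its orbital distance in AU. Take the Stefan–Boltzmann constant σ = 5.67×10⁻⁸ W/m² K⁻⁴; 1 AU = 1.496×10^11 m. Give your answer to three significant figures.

2.56 AU

Energy balance gives S = 4σT⁴/(1−α) = 1538 W/m².
Then d = [L/(4πS)]^(1/2) = 3.834×10^11 m, i.e. 2.563 AU.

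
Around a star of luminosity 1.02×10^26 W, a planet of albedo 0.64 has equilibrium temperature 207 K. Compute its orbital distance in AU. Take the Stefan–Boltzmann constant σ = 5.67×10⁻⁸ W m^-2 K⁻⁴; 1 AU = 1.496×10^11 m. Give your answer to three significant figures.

0.560 AU

Required flux: S = 4σT⁴/(1−α) = 1157 W m^-2.
S = L/(4πd²) → d = √(L/4πS) = √(1.02×10^26/(4π·1157)) = 8.377×10^10 m = 0.5600 AU.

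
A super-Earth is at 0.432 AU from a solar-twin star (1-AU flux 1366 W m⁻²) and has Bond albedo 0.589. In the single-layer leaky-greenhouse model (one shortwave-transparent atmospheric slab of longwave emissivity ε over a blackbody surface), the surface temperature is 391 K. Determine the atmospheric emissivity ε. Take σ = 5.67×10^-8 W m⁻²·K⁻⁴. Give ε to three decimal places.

Flux at the orbit: S = 1366/(0.432)² = 7320 W m⁻².
First, T_e = [7320·(1−0.589)/(4σ)]^(1/4) = 339.4 K.
Inverting T_s⁴ = 2T_e⁴/(2−ε): (T_e/T_s)⁴ = 0.5675, so ε = 2(1 − 0.5675) = 0.8650.

0.865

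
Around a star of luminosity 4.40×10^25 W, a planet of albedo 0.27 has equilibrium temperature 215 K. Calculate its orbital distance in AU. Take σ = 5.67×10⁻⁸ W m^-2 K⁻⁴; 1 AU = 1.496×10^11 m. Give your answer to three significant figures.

The flux needed for this T is 4σT⁴/(1−0.27) = 663.9 W m^-2.
Then d = [L/(4πS)]^(1/2) = 7.262×10^10 m, i.e. 0.4855 AU.

0.485 AU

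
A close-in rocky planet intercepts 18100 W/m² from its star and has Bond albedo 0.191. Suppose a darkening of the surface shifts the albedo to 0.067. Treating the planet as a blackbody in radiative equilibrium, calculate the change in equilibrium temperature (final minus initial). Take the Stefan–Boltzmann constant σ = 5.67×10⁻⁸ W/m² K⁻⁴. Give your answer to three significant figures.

18.3 kelvin

With α = 0.191, T₁ = 504.1 K.
After:  T₂ = [18100·0.933/(4σ)]^(1/4) = 522.4 K.
ΔT = T₂ − T₁ = 18.30 K.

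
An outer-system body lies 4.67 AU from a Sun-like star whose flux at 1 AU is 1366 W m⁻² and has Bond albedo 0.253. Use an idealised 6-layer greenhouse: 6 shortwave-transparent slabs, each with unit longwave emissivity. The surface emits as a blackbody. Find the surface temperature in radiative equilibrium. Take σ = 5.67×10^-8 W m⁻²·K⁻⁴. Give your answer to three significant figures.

By the inverse-square law, S = 1366/4.67² = 62.63 W m⁻².
Top-of-atmosphere balance: σT_e⁴ = S(1−α)/4 = 11.70 W m⁻² → T_e = 119.8 K.
Layer-by-layer balance gives σT_s⁴ = (N+1)σT_e⁴, so T_s = 7^¼·119.8 = 194.9 K.

195 kelvin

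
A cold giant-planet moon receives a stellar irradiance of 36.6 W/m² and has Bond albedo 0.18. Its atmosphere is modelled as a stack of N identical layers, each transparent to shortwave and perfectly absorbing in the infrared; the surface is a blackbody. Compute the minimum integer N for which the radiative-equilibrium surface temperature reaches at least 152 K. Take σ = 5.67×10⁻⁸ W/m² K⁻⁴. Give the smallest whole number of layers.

The effective emission temperature is T_e = [S(1−α)/(4σ)]^¼ = 107.3 K.
Need (N+1)T_e⁴ ≥ T_s⁴, i.e. N+1 ≥ (152/107.3)⁴ = 4.034.
The minimum whole number is N = 4.

4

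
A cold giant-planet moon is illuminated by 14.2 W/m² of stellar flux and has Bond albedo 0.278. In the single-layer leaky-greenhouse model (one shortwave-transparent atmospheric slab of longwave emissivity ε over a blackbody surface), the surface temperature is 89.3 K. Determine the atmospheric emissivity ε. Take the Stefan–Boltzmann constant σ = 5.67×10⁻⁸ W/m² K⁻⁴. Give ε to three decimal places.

First, T_e = [14.20·(1−0.278)/(4σ)]^(1/4) = 82.00 K.
Inverting T_s⁴ = 2T_e⁴/(2−ε): (T_e/T_s)⁴ = 0.7108, so ε = 2(1 − 0.7108) = 0.5783.

0.578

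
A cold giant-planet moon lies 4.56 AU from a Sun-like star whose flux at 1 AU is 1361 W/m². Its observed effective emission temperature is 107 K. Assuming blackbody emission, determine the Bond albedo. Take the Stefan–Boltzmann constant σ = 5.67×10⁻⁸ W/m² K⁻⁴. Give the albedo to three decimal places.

0.546

Irradiance scales as 1/d², so S = 1361 W/m² × (1/4.56)² = 65.45 W/m².
Rearranging the radiative balance, α = 1 − 4σT⁴/S.
4σT⁴ = 4·5.67×10⁻⁸·(107)⁴ = 29.73 W/m².
1−α = 29.73/65.45 = 0.4542, so α = 0.5458.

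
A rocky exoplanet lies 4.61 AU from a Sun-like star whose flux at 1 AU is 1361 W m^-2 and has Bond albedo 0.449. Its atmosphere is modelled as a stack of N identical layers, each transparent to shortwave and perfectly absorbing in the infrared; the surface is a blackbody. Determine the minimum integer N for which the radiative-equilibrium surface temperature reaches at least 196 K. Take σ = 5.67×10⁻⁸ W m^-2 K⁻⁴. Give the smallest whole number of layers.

9

Irradiance scales as 1/d², so S = 1361 W m^-2 × (1/4.61)² = 64.04 W m^-2.
OLR = S(1−α)/4 = 8.822 W m^-2; the top layer radiates at T_e = 111.7 K.
Since T_s⁴ = (N+1)T_e⁴, we need N ≥ (T_s/T_e)⁴ − 1 = 8.485.
The minimum whole number is N = 9.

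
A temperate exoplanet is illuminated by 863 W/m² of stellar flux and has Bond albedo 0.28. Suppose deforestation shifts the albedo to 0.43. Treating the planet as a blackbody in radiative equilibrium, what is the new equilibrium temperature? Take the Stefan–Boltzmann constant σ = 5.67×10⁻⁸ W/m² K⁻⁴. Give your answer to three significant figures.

New equilibrium: T₂ = [(1−0.43)·863.0/(4σ)]^(1/4) = 215.8 K.

216 K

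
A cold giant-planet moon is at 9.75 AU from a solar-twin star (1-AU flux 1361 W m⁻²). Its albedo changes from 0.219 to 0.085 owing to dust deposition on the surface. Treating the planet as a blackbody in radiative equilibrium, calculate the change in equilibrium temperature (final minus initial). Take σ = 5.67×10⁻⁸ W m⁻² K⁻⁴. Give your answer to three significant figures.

Flux at the orbit: S = 1361/(9.75)² = 14.32 W m⁻².
Before: T₁ = [14.32·0.781/(4σ)]^(1/4) = 83.79 K.
Final:   T₂ = [S(1−0.085)/(4σ)]^(1/4) = 87.18 K.
Change: 87.18 − 83.79 = 3.384 K.

3.38 K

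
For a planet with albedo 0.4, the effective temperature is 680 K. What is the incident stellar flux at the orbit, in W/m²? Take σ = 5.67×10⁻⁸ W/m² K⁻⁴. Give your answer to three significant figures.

From S(1−α)/4 = σT⁴: S = 4σT⁴/(1−α).
σT⁴ = 5.67×10⁻⁸·(680)⁴ = 12120 W/m².
So S = 4×12120/(1−0.4) = 80820 W/m².

80800 W/m²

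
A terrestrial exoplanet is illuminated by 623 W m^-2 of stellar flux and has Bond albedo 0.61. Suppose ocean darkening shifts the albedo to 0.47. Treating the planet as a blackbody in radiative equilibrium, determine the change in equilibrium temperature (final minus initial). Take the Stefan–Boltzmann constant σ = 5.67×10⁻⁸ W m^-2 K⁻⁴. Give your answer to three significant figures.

Initial: T₁ = [S(1−0.61)/(4σ)]^(1/4) = 180.9 K.
With α = 0.47, T₂ = 195.3 K.
Change: 195.3 − 180.9 = 14.42 K.

14.4 K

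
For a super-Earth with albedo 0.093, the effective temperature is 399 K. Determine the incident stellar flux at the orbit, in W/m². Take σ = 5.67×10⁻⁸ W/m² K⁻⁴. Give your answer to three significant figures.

Invert the energy balance for S: S = 4σT⁴/(1−α).
The emitted flux is σT⁴ = 1437 W/m².
S = 4·1437/0.907 = 6338 W/m².

6340 W/m²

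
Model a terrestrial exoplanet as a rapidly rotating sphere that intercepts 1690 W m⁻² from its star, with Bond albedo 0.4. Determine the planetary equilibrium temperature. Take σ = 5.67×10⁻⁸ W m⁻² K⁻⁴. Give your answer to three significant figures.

Averaging over the sphere, the absorbed flux is S(1−α)/4 = 253.5 W m⁻².
Set σT⁴ = 253.5 → T = (253.5/σ)^(1/4) = 258.6 K.

259 K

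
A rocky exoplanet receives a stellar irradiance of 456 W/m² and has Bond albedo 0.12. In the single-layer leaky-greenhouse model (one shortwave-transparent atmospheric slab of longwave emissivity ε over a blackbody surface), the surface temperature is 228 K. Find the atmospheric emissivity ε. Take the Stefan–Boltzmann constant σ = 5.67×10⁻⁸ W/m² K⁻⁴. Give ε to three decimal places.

0.691

First, T_e = [456.0·(1−0.12)/(4σ)]^(1/4) = 205.1 K.
Inverting T_s⁴ = 2T_e⁴/(2−ε): (T_e/T_s)⁴ = 0.6547, so ε = 2(1 − 0.6547) = 0.6905.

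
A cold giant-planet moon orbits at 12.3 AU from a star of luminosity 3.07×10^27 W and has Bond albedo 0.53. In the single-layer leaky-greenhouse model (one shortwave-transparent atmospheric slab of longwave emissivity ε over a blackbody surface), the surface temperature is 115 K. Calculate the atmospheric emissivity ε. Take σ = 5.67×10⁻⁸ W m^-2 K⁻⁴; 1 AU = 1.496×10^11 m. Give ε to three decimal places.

d = 12.3 × 1.496×10^11 m = 1.840×10^12 m.
S = L/(4πd²) = 72.15 W m^-2.
Effective temperature: T_e = [S(1−α)/(4σ)]^(1/4) = 110.6 K.
Since (2−ε)/2 = (T_e/T_s)⁴ = 0.8549, ε = 0.2902.

0.290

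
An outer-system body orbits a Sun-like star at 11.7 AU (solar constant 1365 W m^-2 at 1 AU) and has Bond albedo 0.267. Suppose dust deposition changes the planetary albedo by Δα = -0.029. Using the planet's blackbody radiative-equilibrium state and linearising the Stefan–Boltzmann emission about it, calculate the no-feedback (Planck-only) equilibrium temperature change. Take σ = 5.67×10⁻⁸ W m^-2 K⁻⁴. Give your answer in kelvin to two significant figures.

Flux at the orbit: S = 1365/(11.7)² = 9.972 W m^-2.
Reference equilibrium: T_e = [S(1−α)/(4σ)]^(1/4) = 75.35 K.
TOA radiative forcing: ΔF = −S·Δα/4 = −9.972·(-0.029)/4 = 0.07229 W m^-2.
Planck response: λ_P = 4σT_e³ = 4·5.67×10⁻⁸·(75.35)³ = 0.09701 W m^-2/K.
So ΔT₀ = 0.07229/0.09701 = 0.745 K.

0.75 K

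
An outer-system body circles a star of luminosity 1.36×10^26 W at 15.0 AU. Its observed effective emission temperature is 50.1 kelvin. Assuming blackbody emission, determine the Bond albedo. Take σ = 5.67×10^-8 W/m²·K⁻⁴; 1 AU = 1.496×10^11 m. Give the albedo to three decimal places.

0.335

d = 15.0 × 1.496×10^11 m = 2.244×10^12 m.
Spreading L over a sphere of radius d: S = 1.36×10^26/(4π·2.24×10^12²) = 2.149 W/m².
From σT⁴ = S(1−α)/4 we invert for α: 1−α = 4σT⁴/S.
σT⁴ = 0.3572 W/m², so 4σT⁴ = 1.429 W/m².
Hence α = 1 − 1.429/2.149 = 0.3352.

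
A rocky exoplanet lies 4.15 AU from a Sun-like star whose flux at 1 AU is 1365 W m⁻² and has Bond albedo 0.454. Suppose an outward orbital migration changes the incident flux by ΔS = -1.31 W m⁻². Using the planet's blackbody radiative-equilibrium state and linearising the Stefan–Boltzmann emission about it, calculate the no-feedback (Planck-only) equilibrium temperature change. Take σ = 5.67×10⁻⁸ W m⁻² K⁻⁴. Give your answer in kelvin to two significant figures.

Irradiance scales as 1/d², so S = 1365 W m⁻² × (1/4.15)² = 79.26 W m⁻².
Reference equilibrium: T_e = [S(1−α)/(4σ)]^(1/4) = 117.5 K.
Only a fraction (1−α) is absorbed and it's spread over 4πR², so ΔF = (1−α)ΔS/4 = -0.1788 W m⁻².
The Planck feedback parameter is 4σT_e³ = 0.3682 W m⁻²/K.
Hence the no-feedback warming is ΔF/(4σT_e³) = -0.486 K.

-0.49 K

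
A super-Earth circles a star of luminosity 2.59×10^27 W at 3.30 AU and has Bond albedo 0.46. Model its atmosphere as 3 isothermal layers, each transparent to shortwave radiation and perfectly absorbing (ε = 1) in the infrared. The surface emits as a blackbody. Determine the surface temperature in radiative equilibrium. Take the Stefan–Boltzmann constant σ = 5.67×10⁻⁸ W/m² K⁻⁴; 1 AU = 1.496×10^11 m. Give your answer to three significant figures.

d = 3.30 × 1.496×10^11 m = 4.937×10^11 m.
Flux at the orbit: S = L/(4πd²) = 2.59×10^27/(4π·(4.94×10^11)²) = 845.7 W/m².
Top-of-atmosphere balance: σT_e⁴ = S(1−α)/4 = 114.2 W/m² → T_e = 211.8 K.
Layer-by-layer balance gives σT_s⁴ = (N+1)σT_e⁴, so T_s = 4^¼·211.8 = 299.6 K.

300 K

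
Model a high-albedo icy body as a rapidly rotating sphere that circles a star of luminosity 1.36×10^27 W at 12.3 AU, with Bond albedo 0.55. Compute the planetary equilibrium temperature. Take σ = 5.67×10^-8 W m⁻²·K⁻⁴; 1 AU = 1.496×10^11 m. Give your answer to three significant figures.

Orbital distance: d = 12.3 AU = 1.840×10^12 m.
S = L/(4πd²) = 31.96 W m⁻².
Averaging over the sphere, the absorbed flux is S(1−α)/4 = 3.596 W m⁻².
In equilibrium σT⁴ equals this, so T = 89.24 K.

89.2 K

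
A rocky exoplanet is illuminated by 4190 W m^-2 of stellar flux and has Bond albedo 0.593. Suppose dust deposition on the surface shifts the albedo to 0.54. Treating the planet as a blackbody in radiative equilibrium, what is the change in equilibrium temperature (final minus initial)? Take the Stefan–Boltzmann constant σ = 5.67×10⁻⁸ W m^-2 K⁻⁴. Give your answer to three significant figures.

With α = 0.593, T₁ = 294.5 K.
Final:   T₂ = [S(1−0.54)/(4σ)]^(1/4) = 303.6 K.
Change: 303.6 − 294.5 = 9.151 K.

9.15 K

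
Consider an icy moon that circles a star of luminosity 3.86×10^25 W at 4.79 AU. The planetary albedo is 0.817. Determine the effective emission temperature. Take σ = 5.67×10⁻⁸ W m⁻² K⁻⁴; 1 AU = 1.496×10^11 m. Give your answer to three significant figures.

46.9 kelvin

Orbital distance: d = 4.79 AU = 7.166×10^11 m.
Spreading L over a sphere of radius d: S = 3.86×10^25/(4π·7.17×10^11²) = 5.982 W m⁻².
The planet absorbs (1−α)S over its disc πR² and re-emits over 4πR², so the mean absorbed flux is (1−0.817)·5.982/4 = 0.2737 W m⁻².
In equilibrium σT⁴ equals this, so T = 46.87 K.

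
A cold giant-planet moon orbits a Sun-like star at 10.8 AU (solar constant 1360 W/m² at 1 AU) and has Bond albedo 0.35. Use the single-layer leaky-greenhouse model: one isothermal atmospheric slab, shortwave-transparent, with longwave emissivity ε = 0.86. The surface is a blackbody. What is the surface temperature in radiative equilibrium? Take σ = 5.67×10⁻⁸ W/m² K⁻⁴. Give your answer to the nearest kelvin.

By the inverse-square law, S = 1360/10.8² = 11.66 W/m².
At the top of the atmosphere, σT_e⁴ = S(1−α)/4 = 1.895 W/m², giving T_e = 76.03 K.
Surface balance with a leaky layer gives σT_s⁴ = σT_e⁴·2/(2−ε), so T_s = T_e·[2/(2−0.86)]^(1/4) = 87.50 K.

88 kelvin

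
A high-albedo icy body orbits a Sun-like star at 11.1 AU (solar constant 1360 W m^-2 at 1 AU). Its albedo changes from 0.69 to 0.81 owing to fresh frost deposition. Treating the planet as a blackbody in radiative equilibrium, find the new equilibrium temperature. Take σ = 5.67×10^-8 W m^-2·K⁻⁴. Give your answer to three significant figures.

Flux at the orbit: S = 1360/(11.1)² = 11.04 W m^-2.
With the new albedo, S(1−α₂)/4 = 0.5243 W m^-2, so T₂ = 55.14 K.

55.1 K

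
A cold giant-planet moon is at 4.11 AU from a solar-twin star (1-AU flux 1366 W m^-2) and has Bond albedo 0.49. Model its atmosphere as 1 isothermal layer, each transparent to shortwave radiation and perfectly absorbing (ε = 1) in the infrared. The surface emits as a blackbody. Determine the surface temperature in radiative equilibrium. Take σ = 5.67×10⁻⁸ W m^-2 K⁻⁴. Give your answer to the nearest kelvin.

By the inverse-square law, S = 1366/4.11² = 80.87 W m^-2.
OLR = S(1−α)/4 = 10.31 W m^-2; the top layer radiates at T_e = 116.1 K.
Layer-by-layer balance gives σT_s⁴ = (N+1)σT_e⁴, so T_s = 2^¼·116.1 = 138.1 K.

138 K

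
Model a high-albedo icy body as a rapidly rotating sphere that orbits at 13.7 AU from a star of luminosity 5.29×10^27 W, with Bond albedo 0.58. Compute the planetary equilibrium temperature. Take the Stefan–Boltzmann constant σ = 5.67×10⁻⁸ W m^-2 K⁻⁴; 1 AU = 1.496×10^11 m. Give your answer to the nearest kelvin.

d = 13.7 × 1.496×10^11 m = 2.050×10^12 m.
Spreading L over a sphere of radius d: S = 5.29×10^27/(4π·2.05×10^12²) = 100.2 W m^-2.
Averaging over the sphere, the absorbed flux is S(1−α)/4 = 10.52 W m^-2.
Balancing against σT⁴: T = (10.52/5.67×10⁻⁸)^(1/4) = 116.7 K.

117 K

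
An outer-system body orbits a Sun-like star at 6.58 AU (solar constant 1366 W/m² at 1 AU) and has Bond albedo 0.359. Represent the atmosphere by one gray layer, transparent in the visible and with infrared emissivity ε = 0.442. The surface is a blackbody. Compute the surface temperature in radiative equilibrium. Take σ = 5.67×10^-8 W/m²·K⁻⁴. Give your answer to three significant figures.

By the inverse-square law, S = 1366/6.58² = 31.55 W/m².
The planet radiates to space at T_e = [S(1−α)/(4σ)]^(1/4) = 97.17 K.
The surface balance (absorbed SW + ε·downward IR = σT_s⁴) with T_a⁴ = T_s⁴/2 reduces to T_s = T_e·[2/(2−ε)]^¼ = 103.4 K.

103 K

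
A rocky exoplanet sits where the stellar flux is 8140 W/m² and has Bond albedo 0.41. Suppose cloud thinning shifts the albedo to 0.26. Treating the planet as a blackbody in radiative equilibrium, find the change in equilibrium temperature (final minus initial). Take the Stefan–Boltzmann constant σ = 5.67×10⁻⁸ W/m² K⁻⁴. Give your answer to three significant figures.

22.2 K

Initial: T₁ = [S(1−0.41)/(4σ)]^(1/4) = 381.5 K.
After:  T₂ = [8140·0.74/(4σ)]^(1/4) = 403.7 K.
Change: 403.7 − 381.5 = 22.23 K.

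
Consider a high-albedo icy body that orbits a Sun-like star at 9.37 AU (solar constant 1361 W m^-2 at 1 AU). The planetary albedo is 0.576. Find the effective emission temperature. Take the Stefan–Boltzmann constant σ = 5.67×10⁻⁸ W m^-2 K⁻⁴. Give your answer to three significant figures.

73.4 kelvin

Irradiance scales as 1/d², so S = 1361 W m^-2 × (1/9.37)² = 15.50 W m^-2.
Averaging over the sphere, the absorbed flux is S(1−α)/4 = 1.643 W m^-2.
Balancing against σT⁴: T = (1.643/5.67×10⁻⁸)^(1/4) = 73.37 K.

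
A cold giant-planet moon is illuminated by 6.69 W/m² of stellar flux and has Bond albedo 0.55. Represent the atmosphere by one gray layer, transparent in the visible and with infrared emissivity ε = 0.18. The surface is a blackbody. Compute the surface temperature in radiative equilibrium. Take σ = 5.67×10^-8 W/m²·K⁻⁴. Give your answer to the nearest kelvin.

The planet radiates to space at T_e = [S(1−α)/(4σ)]^(1/4) = 60.36 K.
For a single slab of emissivity ε, T_s⁴ = 2T_e⁴/(2−ε); thus T_s = 60.36·(1.099)^(1/4) = 61.80 K.

62 K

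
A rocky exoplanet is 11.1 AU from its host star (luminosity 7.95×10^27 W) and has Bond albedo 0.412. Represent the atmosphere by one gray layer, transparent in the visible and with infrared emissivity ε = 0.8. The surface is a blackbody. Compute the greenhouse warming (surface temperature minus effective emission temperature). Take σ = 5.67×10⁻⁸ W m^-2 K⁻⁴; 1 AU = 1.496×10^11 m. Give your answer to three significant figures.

21.3 K

d = 11.1 × 1.496×10^11 m = 1.661×10^12 m.
Spreading L over a sphere of radius d: S = 7.95×10^27/(4π·1.66×10^12²) = 229.4 W m^-2.
The planet radiates to space at T_e = [S(1−α)/(4σ)]^(1/4) = 156.2 K.
Surface balance with a leaky layer gives σT_s⁴ = σT_e⁴·2/(2−ε), so T_s = T_e·[2/(2−0.8)]^(1/4) = 177.4 K.
Greenhouse warming: T_s − T_e = 21.27 K.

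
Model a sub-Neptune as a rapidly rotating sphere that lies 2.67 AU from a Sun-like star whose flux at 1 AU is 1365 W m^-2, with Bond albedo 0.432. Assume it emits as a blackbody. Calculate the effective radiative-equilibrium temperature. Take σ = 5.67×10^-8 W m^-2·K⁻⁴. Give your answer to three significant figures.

Irradiance scales as 1/d², so S = 1365 W m^-2 × (1/2.67)² = 191.5 W m^-2.
The planet absorbs (1−α)S over its disc πR² and re-emits over 4πR², so the mean absorbed flux is (1−0.432)·191.5/4 = 27.19 W m^-2.
Balancing against σT⁴: T = (27.19/5.67×10⁻⁸)^(1/4) = 148.0 K.

148 K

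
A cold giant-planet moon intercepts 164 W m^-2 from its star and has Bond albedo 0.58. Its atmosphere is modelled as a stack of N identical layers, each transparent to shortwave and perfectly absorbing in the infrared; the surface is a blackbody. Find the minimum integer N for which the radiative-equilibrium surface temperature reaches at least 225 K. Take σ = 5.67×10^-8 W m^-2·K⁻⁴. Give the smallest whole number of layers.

8

OLR = S(1−α)/4 = 17.22 W m^-2; the top layer radiates at T_e = 132.0 K.
Need (N+1)T_e⁴ ≥ T_s⁴, i.e. N+1 ≥ (225/132.0)⁴ = 8.439.
So N ≥ 7.439; the smallest integer is N = 8.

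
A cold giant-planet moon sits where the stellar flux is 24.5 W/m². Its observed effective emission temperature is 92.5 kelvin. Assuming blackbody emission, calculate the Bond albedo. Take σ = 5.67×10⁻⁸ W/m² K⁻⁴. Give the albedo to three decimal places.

Energy balance: S(1−α)/4 = σT⁴, so 1−α = 4σT⁴/S.
4σT⁴ = 4·5.67×10⁻⁸·(92.5)⁴ = 16.60 W/m².
1−α = 16.60/24.50 = 0.6777, so α = 0.3223.

0.322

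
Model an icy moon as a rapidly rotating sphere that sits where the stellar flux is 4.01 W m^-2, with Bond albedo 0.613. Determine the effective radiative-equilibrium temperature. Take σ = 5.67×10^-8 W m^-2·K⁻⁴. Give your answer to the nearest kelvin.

51 K

The planet absorbs (1−α)S over its disc πR² and re-emits over 4πR², so the mean absorbed flux is (1−0.613)·4.010/4 = 0.3880 W m^-2.
Set σT⁴ = 0.3880 → T = (0.3880/σ)^(1/4) = 51.14 K.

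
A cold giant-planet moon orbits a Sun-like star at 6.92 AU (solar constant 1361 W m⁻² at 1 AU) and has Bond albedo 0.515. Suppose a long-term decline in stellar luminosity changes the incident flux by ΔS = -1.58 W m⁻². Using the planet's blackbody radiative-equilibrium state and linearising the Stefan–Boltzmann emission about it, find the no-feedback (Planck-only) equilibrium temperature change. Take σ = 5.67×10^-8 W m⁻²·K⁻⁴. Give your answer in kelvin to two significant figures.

Irradiance scales as 1/d², so S = 1361 W m⁻² × (1/6.92)² = 28.42 W m⁻².
Unperturbed T_e = [28.42·(1−0.515)/(4σ)]^¼ = 88.30 K.
TOA radiative forcing: ΔF = (1−α)ΔS/4 = 0.485·(-1.58)/4 = -0.1916 W m⁻².
Planck response: λ_P = 4σT_e³ = 4·5.67×10⁻⁸·(88.30)³ = 0.1561 W m⁻²/K.
Hence the no-feedback warming is ΔF/(4σT_e³) = -1.23 K.

-1.2 K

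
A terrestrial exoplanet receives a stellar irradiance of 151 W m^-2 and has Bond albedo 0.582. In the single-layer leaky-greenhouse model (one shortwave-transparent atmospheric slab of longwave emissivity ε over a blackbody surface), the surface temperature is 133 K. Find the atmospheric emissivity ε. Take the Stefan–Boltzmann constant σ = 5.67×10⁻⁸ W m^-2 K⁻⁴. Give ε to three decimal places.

First, T_e = [151.0·(1−0.582)/(4σ)]^(1/4) = 129.2 K.
T_s⁴ = T_e⁴·2/(2−ε) → ε = 2 − 2(T_e/T_s)⁴ = 2 − 2·(129.2/133)⁴ = 0.2212.

0.221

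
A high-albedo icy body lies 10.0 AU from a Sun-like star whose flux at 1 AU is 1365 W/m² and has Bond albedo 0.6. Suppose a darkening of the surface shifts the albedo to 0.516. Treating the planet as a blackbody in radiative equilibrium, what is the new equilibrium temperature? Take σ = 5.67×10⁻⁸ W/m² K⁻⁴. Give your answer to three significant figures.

73.5 K

Irradiance scales as 1/d², so S = 1365 W/m² × (1/10.0)² = 13.65 W/m².
With the new albedo, S(1−α₂)/4 = 1.652 W/m², so T₂ = 73.47 K.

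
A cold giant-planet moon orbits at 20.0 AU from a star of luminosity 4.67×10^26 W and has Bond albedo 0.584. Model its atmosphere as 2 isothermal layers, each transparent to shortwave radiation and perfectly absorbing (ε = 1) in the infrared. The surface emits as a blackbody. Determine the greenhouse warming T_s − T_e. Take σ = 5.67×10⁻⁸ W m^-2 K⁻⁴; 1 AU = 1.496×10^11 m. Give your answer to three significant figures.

Orbital distance: d = 20.0 AU = 2.992×10^12 m.
S = L/(4πd²) = 4.151 W m^-2.
Top-of-atmosphere balance: σT_e⁴ = S(1−α)/4 = 0.4317 W m^-2 → T_e = 52.53 K.
T_s = (N+1)^(1/4)·T_e = 69.13 K.
So the greenhouse effect raises the surface by 69.13 − 52.53 = 16.60 K.

16.6 kelvin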